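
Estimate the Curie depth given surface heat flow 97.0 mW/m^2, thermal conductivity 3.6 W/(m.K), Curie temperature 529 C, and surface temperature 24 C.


T_Curie - T_surf = 529 - 24 = 505 C
Convert q to W/m^2: 97.0 mW/m^2 = 0.097 W/m^2
d = 505 * 3.6 / 0.097 = 18742.27 m

18742.27


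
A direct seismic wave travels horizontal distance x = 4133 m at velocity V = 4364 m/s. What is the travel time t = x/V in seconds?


t = x / V
= 4133 / 4364
= 0.9471 s

0.9471


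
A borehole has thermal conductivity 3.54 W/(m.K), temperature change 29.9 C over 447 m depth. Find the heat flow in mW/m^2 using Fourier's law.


q = k * dT / dz * 1000
= 3.54 * 29.9 / 447 * 1000
= 0.236792 * 1000
= 236.7919 mW/m^2

236.7919


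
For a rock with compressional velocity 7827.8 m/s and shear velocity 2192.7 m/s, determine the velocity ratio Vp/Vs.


Vp/Vs = 7827.8 / 2192.7
= 3.5699

3.5699


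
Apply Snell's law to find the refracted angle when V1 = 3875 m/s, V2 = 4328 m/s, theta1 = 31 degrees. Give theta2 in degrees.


sin(theta1) = sin(31 deg) = 0.515038
sin(theta2) = V2/V1 * sin(theta1) = 4328/3875 * 0.515038 = 0.575248
theta2 = arcsin(0.575248) = 35.117 degrees

35.117


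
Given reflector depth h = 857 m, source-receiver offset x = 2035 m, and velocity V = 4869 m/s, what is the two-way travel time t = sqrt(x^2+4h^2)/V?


x^2 + 4h^2 = 2035^2 + 4*857^2 = 4141225 + 2937796 = 7079021
sqrt(7079021) = 2660.643
t = 2660.643 / 4869 = 0.5464 s

0.5464


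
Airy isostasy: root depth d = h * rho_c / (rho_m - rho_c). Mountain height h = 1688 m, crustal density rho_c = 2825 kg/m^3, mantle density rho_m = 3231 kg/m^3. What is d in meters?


rho_m - rho_c = 3231 - 2825 = 406
d = 1688 * 2825 / 406
= 4768600 / 406
= 11745.32 m

11745.32


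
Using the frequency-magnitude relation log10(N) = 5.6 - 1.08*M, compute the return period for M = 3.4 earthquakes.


log10(N) = 5.6 - 1.08*3.4 = 1.928
N = 10^1.928 = 84.722741
T = 1/N = 1/84.722741 = 0.0118 years

0.0118


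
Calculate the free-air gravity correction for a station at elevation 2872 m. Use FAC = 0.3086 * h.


FAC = 0.3086 * h
= 0.3086 * 2872
= 886.2992 mGal

886.2992


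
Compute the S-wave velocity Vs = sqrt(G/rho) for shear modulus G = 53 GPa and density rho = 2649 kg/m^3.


Convert G to Pa: G = 53e9 Pa
Compute G/rho = 53e9 / 2649 = 20007550.0189
Vs = sqrt(20007550.0189) = 4472.98 m/s

4472.98


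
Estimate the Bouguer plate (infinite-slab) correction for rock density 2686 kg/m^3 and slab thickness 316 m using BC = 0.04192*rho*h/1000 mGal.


BC = 0.04192 * rho * h / 1000
= 0.04192 * 2686 * 316 / 1000
= 35.5807 mGal

35.5807


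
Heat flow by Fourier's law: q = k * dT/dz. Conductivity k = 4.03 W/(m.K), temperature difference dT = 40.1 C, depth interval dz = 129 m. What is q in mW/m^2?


q = k * dT / dz * 1000
= 4.03 * 40.1 / 129 * 1000
= 1.252736 * 1000
= 1252.7364 mW/m^2

1252.7364


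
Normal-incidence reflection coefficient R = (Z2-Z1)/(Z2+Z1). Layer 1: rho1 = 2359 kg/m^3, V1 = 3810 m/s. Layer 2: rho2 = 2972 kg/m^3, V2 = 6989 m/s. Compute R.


Z1 = 2359 * 3810 = 8987790
Z2 = 2972 * 6989 = 20771308
R = (20771308 - 8987790) / (20771308 + 8987790) = 11783518 / 29759098 = 0.396

0.396


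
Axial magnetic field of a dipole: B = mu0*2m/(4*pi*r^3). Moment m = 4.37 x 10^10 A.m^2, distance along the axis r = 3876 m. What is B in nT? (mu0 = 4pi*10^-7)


m = 4.37 x 10^10 = 43700000000 A.m^2
2m = 87400000000 A.m^2
r^3 = 3876^3 = 58230605376
B = (4pi*10^-7) * 87400000000 / (4*pi * 58230605376) * 1e9
= 109830.079169 / 731747368253.31 * 1e9
= 150.0929 nT

150.0929


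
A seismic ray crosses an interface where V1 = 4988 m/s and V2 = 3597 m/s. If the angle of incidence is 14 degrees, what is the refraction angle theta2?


sin(theta1) = sin(14 deg) = 0.241922
sin(theta2) = V2/V1 * sin(theta1) = 3597/4988 * 0.241922 = 0.174457
theta2 = arcsin(0.174457) = 10.0471 degrees

10.0471


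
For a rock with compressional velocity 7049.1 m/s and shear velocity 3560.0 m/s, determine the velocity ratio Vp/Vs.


Vp/Vs = 7049.1 / 3560.0
= 1.9801

1.9801


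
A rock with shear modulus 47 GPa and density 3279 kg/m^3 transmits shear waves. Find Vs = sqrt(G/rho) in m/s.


Convert G to Pa: G = 47e9 Pa
Compute G/rho = 47e9 / 3279 = 14333638.3044
Vs = sqrt(14333638.3044) = 3785.98 m/s

3785.98


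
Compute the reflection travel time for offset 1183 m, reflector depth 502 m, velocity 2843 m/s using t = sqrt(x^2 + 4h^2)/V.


x^2 + 4h^2 = 1183^2 + 4*502^2 = 1399489 + 1008016 = 2407505
sqrt(2407505) = 1551.6137
t = 1551.6137 / 2843 = 0.5458 s

0.5458


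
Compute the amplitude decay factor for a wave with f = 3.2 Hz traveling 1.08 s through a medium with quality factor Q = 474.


pi*f*t/Q = pi*3.2*1.08/474 = 0.022906
A/A0 = exp(-0.022906) = 0.977355

0.977355


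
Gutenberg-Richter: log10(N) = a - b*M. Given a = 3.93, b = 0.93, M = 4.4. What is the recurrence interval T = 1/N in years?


log10(N) = 3.93 - 0.93*4.4 = -0.162
N = 10^-0.162 = 0.688652
T = 1/N = 1/0.688652 = 1.4521 years

1.4521


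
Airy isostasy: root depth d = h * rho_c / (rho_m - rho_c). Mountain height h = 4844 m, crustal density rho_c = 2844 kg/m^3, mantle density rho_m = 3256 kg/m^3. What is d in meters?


rho_m - rho_c = 3256 - 2844 = 412
d = 4844 * 2844 / 412
= 13776336 / 412
= 33437.71 m

33437.71


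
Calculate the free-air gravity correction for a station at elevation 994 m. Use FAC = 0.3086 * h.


FAC = 0.3086 * h
= 0.3086 * 994
= 306.7484 mGal

306.7484


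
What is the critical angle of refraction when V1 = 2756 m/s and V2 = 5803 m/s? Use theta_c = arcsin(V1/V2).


V1/V2 = 2756/5803 = 0.474927
theta_c = arcsin(0.474927) = 28.3546 degrees

28.3546


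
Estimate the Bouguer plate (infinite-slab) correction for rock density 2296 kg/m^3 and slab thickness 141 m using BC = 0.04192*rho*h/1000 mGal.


BC = 0.04192 * rho * h / 1000
= 0.04192 * 2296 * 141 / 1000
= 13.571 mGal

13.571


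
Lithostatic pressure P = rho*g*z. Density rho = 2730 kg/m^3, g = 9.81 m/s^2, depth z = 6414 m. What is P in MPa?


P = rho * g * z / 1e6
= 2730 * 9.81 * 6414 / 1e6
= 171775258.2 / 1e6
= 171.7753 MPa

171.7753


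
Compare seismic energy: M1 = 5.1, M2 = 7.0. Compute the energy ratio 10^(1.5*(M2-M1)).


M2 - M1 = 7.0 - 5.1 = 1.9
1.5 * 1.9 = 2.85
ratio = 10^2.85 = 707.95

707.95


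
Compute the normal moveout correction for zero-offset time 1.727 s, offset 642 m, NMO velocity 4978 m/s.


x/Vnmo = 642/4978 = 0.128967
(x/Vnmo)^2 = 0.016633
t0^2 = 2.982529
sqrt(2.982529 + 0.016633) = 1.731809
dt = 1.731809 - 1.727 = 0.004809

0.004809


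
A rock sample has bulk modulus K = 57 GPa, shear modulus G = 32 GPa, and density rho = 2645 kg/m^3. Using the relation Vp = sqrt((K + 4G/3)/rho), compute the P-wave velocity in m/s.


First compute the effective modulus:
K + 4G/3 = 57e9 + 4*32e9/3 = 99666666666.67 Pa
Then divide by density:
99666666666.67 / 2645 = 37681159.4203 Pa/(kg/m^3)
Take the square root:
Vp = sqrt(37681159.4203) = 6138.5 m/s

6138.5


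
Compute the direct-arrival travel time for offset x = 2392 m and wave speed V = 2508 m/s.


t = x / V
= 2392 / 2508
= 0.9537 s

0.9537


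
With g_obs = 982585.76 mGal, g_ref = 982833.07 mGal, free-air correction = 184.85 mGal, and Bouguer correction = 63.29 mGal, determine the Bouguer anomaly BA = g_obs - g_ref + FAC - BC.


BA = g_obs - g_ref + FAC - BC
= 982585.76 - 982833.07 + 184.85 - 63.29
= -125.75 mGal

-125.75


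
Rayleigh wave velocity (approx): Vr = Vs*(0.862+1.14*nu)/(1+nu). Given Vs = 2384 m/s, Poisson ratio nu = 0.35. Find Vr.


Numerator factor = 0.862 + 1.14*0.35 = 1.261
Denominator = 1 + 0.35 = 1.35
Vr = 2384 * 1.261 / 1.35 = 2226.83 m/s

2226.83


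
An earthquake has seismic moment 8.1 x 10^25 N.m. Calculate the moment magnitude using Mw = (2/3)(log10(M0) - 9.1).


log10(M0) = log10(8.1 x 10^25) = 25.9085
Mw = 2/3 * (25.9085 - 9.1)
= 2/3 * 16.8085
= 11.21

11.21


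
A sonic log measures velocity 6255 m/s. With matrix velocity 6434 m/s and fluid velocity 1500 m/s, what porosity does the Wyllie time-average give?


1/V - 1/Vm = 1/6255 - 1/6434 = 4.45e-06
1/Vf - 1/Vm = 1/1500 - 1/6434 = 0.00051124
phi = 4.45e-06 / 0.00051124 = 0.0087

0.0087


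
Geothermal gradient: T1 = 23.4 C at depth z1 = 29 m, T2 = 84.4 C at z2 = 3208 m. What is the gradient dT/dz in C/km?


dT = 84.4 - 23.4 = 61.0 C
dz = 3208 - 29 = 3179 m
gradient = dT/dz * 1000 = 61.0/3179 * 1000 = 19.1884 C/km

19.1884


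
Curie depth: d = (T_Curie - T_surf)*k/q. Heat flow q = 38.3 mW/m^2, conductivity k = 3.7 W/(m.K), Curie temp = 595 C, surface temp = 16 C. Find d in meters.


T_Curie - T_surf = 595 - 16 = 579 C
Convert q to W/m^2: 38.3 mW/m^2 = 0.0383 W/m^2
d = 579 * 3.7 / 0.0383 = 55934.73 m

55934.73


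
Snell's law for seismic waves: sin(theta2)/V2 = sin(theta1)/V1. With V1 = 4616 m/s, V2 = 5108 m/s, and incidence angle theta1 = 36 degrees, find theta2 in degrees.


sin(theta1) = sin(36 deg) = 0.587785
sin(theta2) = V2/V1 * sin(theta1) = 5108/4616 * 0.587785 = 0.650435
theta2 = arcsin(0.650435) = 40.5744 degrees

40.5744


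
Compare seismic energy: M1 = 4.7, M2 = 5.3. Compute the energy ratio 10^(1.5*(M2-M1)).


M2 - M1 = 5.3 - 4.7 = 0.6
1.5 * 0.6 = 0.9
ratio = 10^0.9 = 7.94

7.94


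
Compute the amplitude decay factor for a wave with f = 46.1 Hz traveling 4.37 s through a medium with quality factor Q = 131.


pi*f*t/Q = pi*46.1*4.37/131 = 4.831266
A/A0 = exp(-4.831266) = 0.007976

0.007976


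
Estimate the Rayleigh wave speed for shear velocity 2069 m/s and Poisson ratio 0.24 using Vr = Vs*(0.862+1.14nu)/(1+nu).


Numerator factor = 0.862 + 1.14*0.24 = 1.1356
Denominator = 1 + 0.24 = 1.24
Vr = 2069 * 1.1356 / 1.24 = 1894.8 m/s

1894.8


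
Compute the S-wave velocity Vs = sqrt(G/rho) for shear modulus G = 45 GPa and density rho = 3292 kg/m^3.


Convert G to Pa: G = 45e9 Pa
Compute G/rho = 45e9 / 3292 = 13669501.8226
Vs = sqrt(13669501.8226) = 3697.23 m/s

3697.23


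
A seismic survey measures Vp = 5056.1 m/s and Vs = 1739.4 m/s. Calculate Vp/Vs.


Vp/Vs = 5056.1 / 1739.4
= 2.9068

2.9068


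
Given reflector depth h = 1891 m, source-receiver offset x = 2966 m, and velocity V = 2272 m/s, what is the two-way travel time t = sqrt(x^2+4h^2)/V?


x^2 + 4h^2 = 2966^2 + 4*1891^2 = 8797156 + 14303524 = 23100680
sqrt(23100680) = 4806.3167
t = 4806.3167 / 2272 = 2.1155 s

2.1155


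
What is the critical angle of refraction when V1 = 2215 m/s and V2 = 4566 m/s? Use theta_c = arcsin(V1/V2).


V1/V2 = 2215/4566 = 0.485107
theta_c = arcsin(0.485107) = 29.0195 degrees

29.0195


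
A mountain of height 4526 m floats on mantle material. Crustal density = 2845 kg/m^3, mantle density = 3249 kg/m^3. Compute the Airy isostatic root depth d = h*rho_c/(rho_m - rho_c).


rho_m - rho_c = 3249 - 2845 = 404
d = 4526 * 2845 / 404
= 12876470 / 404
= 31872.45 m

31872.45


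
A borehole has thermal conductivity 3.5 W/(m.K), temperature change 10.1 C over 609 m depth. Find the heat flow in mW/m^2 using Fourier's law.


q = k * dT / dz * 1000
= 3.5 * 10.1 / 609 * 1000
= 0.058046 * 1000
= 58.046 mW/m^2

58.046


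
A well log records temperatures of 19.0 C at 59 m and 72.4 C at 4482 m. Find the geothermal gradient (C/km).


dT = 72.4 - 19.0 = 53.4 C
dz = 4482 - 59 = 4423 m
gradient = dT/dz * 1000 = 53.4/4423 * 1000 = 12.0733 C/km

12.0733


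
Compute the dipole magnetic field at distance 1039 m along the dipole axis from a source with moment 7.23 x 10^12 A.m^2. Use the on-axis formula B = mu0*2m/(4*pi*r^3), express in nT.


m = 7.23 x 10^12 = 7230000000000 A.m^2
2m = 14460000000000 A.m^2
r^3 = 1039^3 = 1121622319
B = (4pi*10^-7) * 14460000000000 / (4*pi * 1121622319) * 1e9
= 18170971.908363 / 14094721749.89 * 1e9
= 1289204.0177 nT

1289204.0177


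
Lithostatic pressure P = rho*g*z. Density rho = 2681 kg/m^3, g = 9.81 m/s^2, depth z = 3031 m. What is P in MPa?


P = rho * g * z / 1e6
= 2681 * 9.81 * 3031 / 1e6
= 79717148.91 / 1e6
= 79.7171 MPa

79.7171


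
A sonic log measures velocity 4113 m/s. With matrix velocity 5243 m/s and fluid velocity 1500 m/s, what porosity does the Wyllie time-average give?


1/V - 1/Vm = 1/4113 - 1/5243 = 5.24e-05
1/Vf - 1/Vm = 1/1500 - 1/5243 = 0.00047594
phi = 5.24e-05 / 0.00047594 = 0.1101

0.1101


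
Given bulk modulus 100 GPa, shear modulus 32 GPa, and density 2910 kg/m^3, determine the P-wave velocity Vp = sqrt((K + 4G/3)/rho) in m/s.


First compute the effective modulus:
K + 4G/3 = 100e9 + 4*32e9/3 = 142666666666.67 Pa
Then divide by density:
142666666666.67 / 2910 = 49026345.9336 Pa/(kg/m^3)
Take the square root:
Vp = sqrt(49026345.9336) = 7001.88 m/s

7001.88


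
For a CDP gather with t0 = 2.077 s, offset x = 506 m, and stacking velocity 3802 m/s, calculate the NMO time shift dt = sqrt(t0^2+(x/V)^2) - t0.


x/Vnmo = 506/3802 = 0.133088
(x/Vnmo)^2 = 0.017712
t0^2 = 4.313929
sqrt(4.313929 + 0.017712) = 2.08126
dt = 2.08126 - 2.077 = 0.00426

0.00426


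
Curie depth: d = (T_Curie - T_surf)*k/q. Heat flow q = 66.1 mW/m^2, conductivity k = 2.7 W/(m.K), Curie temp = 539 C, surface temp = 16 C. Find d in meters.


T_Curie - T_surf = 539 - 16 = 523 C
Convert q to W/m^2: 66.1 mW/m^2 = 0.0661 W/m^2
d = 523 * 2.7 / 0.0661 = 21363.09 m

21363.09


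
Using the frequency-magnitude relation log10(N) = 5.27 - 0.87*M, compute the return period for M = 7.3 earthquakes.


log10(N) = 5.27 - 0.87*7.3 = -1.081
N = 10^-1.081 = 0.082985
T = 1/N = 1/0.082985 = 12.0504 years

12.0504


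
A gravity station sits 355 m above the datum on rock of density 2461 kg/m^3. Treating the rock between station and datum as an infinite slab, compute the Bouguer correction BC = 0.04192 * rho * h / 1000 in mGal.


BC = 0.04192 * rho * h / 1000
= 0.04192 * 2461 * 355 / 1000
= 36.6236 mGal

36.6236


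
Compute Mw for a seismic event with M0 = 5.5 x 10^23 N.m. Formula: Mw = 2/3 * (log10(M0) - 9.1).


log10(M0) = log10(5.5 x 10^23) = 23.7404
Mw = 2/3 * (23.7404 - 9.1)
= 2/3 * 14.6404
= 9.76

9.76


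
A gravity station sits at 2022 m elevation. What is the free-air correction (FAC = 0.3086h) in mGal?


FAC = 0.3086 * h
= 0.3086 * 2022
= 623.9892 mGal

623.9892


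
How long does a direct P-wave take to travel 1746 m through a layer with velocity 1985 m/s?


t = x / V
= 1746 / 1985
= 0.8796 s

0.8796


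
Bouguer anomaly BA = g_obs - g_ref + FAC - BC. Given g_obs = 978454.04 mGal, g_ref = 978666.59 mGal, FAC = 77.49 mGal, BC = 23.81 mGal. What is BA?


BA = g_obs - g_ref + FAC - BC
= 978454.04 - 978666.59 + 77.49 - 23.81
= -158.87 mGal

-158.87


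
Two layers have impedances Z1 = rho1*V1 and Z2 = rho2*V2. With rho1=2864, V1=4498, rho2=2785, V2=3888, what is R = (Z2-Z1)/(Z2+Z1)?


Z1 = 2864 * 4498 = 12882272
Z2 = 2785 * 3888 = 10828080
R = (10828080 - 12882272) / (10828080 + 12882272) = -2054192 / 23710352 = -0.0866

-0.0866


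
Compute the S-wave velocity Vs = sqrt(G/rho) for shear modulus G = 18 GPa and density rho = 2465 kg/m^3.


Convert G to Pa: G = 18e9 Pa
Compute G/rho = 18e9 / 2465 = 7302231.2373
Vs = sqrt(7302231.2373) = 2702.26 m/s

2702.26


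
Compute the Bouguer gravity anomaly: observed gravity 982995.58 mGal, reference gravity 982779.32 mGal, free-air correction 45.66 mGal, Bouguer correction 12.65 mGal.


BA = g_obs - g_ref + FAC - BC
= 982995.58 - 982779.32 + 45.66 - 12.65
= 249.27 mGal

249.27


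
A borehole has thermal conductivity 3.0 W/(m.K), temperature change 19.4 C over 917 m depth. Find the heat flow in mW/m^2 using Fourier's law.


q = k * dT / dz * 1000
= 3.0 * 19.4 / 917 * 1000
= 0.063468 * 1000
= 63.4678 mW/m^2

63.4678


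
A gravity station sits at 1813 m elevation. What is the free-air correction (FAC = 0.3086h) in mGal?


FAC = 0.3086 * h
= 0.3086 * 1813
= 559.4918 mGal

559.4918


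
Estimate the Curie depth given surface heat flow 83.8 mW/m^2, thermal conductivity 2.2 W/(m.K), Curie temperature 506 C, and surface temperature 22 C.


T_Curie - T_surf = 506 - 22 = 484 C
Convert q to W/m^2: 83.8 mW/m^2 = 0.0838 W/m^2
d = 484 * 2.2 / 0.0838 = 12706.44 m

12706.44


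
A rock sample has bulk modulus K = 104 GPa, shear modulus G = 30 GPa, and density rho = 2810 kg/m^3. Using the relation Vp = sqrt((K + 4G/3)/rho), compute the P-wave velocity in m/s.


First compute the effective modulus:
K + 4G/3 = 104e9 + 4*30e9/3 = 144000000000.0 Pa
Then divide by density:
144000000000.0 / 2810 = 51245551.6014 Pa/(kg/m^3)
Take the square root:
Vp = sqrt(51245551.6014) = 7158.6 m/s

7158.6


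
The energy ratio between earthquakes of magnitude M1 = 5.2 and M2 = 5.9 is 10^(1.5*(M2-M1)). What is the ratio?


M2 - M1 = 5.9 - 5.2 = 0.7
1.5 * 0.7 = 1.05
ratio = 10^1.05 = 11.22

11.22


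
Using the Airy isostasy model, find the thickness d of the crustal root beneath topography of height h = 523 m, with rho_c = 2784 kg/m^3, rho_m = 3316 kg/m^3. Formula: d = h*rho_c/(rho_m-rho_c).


rho_m - rho_c = 3316 - 2784 = 532
d = 523 * 2784 / 532
= 1456032 / 532
= 2736.9 m

2736.9


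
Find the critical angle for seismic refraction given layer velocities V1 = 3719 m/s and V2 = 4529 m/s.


V1/V2 = 3719/4529 = 0.821153
theta_c = arcsin(0.821153) = 55.2003 degrees

55.2003


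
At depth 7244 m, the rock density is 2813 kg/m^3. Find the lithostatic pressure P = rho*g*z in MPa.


P = rho * g * z / 1e6
= 2813 * 9.81 * 7244 / 1e6
= 199902019.32 / 1e6
= 199.902 MPa

199.902


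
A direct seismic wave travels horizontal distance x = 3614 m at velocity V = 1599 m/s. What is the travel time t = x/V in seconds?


t = x / V
= 3614 / 1599
= 2.2602 s

2.2602


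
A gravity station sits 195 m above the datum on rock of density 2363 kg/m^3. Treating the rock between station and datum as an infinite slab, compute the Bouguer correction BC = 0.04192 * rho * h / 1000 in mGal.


BC = 0.04192 * rho * h / 1000
= 0.04192 * 2363 * 195 / 1000
= 19.3161 mGal

19.3161


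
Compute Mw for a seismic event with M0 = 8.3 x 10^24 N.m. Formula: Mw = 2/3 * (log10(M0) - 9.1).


log10(M0) = log10(8.3 x 10^24) = 24.9191
Mw = 2/3 * (24.9191 - 9.1)
= 2/3 * 15.8191
= 10.55

10.55


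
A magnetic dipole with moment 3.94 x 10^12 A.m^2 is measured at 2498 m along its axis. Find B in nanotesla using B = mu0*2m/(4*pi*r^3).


m = 3.94 x 10^12 = 3940000000000 A.m^2
2m = 7880000000000 A.m^2
r^3 = 2498^3 = 15587529992
B = (4pi*10^-7) * 7880000000000 / (4*pi * 15587529992) * 1e9
= 9902300.044115 / 195878678841.91 * 1e9
= 50553.2307 nT

50553.2307


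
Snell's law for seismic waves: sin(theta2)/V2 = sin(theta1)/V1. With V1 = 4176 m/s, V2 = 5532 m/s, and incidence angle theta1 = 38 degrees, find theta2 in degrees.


sin(theta1) = sin(38 deg) = 0.615661
sin(theta2) = V2/V1 * sin(theta1) = 5532/4176 * 0.615661 = 0.815575
theta2 = arcsin(0.815575) = 54.6442 degrees

54.6442


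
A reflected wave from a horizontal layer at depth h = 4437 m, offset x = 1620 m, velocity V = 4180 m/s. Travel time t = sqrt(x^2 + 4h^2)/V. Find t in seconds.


x^2 + 4h^2 = 1620^2 + 4*4437^2 = 2624400 + 78747876 = 81372276
sqrt(81372276) = 9020.6583
t = 9020.6583 / 4180 = 2.1581 s

2.1581


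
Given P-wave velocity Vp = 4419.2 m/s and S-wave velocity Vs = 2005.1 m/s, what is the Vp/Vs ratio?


Vp/Vs = 4419.2 / 2005.1
= 2.204

2.204


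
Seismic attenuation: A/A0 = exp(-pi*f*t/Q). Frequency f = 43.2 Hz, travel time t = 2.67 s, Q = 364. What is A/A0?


pi*f*t/Q = pi*43.2*2.67/364 = 0.995505
A/A0 = exp(-0.995505) = 0.369537

0.369537


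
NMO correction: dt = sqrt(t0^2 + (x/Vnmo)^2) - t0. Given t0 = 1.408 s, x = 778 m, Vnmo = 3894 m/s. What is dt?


x/Vnmo = 778/3894 = 0.199795
(x/Vnmo)^2 = 0.039918
t0^2 = 1.982464
sqrt(1.982464 + 0.039918) = 1.422105
dt = 1.422105 - 1.408 = 0.014105

0.014105


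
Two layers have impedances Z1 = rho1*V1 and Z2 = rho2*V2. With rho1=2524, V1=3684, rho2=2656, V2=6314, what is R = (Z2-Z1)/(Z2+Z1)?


Z1 = 2524 * 3684 = 9298416
Z2 = 2656 * 6314 = 16769984
R = (16769984 - 9298416) / (16769984 + 9298416) = 7471568 / 26068400 = 0.2866

0.2866


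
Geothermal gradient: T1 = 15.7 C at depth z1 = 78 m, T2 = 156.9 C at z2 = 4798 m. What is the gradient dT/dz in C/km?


dT = 156.9 - 15.7 = 141.2 C
dz = 4798 - 78 = 4720 m
gradient = dT/dz * 1000 = 141.2/4720 * 1000 = 29.9153 C/km

29.9153


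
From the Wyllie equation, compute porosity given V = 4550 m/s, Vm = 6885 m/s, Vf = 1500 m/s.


1/V - 1/Vm = 1/4550 - 1/6885 = 7.454e-05
1/Vf - 1/Vm = 1/1500 - 1/6885 = 0.00052142
phi = 7.454e-05 / 0.00052142 = 0.1429

0.1429


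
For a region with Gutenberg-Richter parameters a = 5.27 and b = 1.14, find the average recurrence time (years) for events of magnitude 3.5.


log10(N) = 5.27 - 1.14*3.5 = 1.28
N = 10^1.28 = 19.054607
T = 1/N = 1/19.054607 = 0.0525 years

0.0525


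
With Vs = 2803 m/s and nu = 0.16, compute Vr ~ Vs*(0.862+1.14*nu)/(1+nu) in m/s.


Numerator factor = 0.862 + 1.14*0.16 = 1.0444
Denominator = 1 + 0.16 = 1.16
Vr = 2803 * 1.0444 / 1.16 = 2523.67 m/s

2523.67


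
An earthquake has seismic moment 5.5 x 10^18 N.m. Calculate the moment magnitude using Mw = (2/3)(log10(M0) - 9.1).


log10(M0) = log10(5.5 x 10^18) = 18.7404
Mw = 2/3 * (18.7404 - 9.1)
= 2/3 * 9.6404
= 6.43

6.43


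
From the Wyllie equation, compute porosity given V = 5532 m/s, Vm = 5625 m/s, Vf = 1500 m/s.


1/V - 1/Vm = 1/5532 - 1/5625 = 2.99e-06
1/Vf - 1/Vm = 1/1500 - 1/5625 = 0.00048889
phi = 2.99e-06 / 0.00048889 = 0.0061

0.0061


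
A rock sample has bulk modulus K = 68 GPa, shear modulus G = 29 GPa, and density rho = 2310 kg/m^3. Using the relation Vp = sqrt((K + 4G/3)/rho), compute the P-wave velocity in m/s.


First compute the effective modulus:
K + 4G/3 = 68e9 + 4*29e9/3 = 106666666666.67 Pa
Then divide by density:
106666666666.67 / 2310 = 46176046.176 Pa/(kg/m^3)
Take the square root:
Vp = sqrt(46176046.176) = 6795.3 m/s

6795.3


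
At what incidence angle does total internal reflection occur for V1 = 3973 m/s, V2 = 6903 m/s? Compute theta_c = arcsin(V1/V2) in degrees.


V1/V2 = 3973/6903 = 0.575547
theta_c = arcsin(0.575547) = 35.1379 degrees

35.1379


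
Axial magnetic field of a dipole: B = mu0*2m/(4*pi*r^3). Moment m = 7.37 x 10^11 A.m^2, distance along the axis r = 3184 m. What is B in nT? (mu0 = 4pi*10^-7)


m = 7.37 x 10^11 = 737000000000 A.m^2
2m = 1474000000000 A.m^2
r^3 = 3184^3 = 32278933504
B = (4pi*10^-7) * 1474000000000 / (4*pi * 32278933504) * 1e9
= 1852283.028557 / 405629041447.52 * 1e9
= 4566.4458 nT

4566.4458


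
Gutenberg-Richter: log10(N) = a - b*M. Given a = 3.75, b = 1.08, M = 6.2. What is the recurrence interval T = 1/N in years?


log10(N) = 3.75 - 1.08*6.2 = -2.946
N = 10^-2.946 = 0.001132
T = 1/N = 1/0.001132 = 883.0799 years

883.0799


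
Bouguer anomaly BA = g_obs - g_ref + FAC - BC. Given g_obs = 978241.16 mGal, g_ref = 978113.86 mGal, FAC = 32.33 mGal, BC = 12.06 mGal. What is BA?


BA = g_obs - g_ref + FAC - BC
= 978241.16 - 978113.86 + 32.33 - 12.06
= 147.57 mGal

147.57


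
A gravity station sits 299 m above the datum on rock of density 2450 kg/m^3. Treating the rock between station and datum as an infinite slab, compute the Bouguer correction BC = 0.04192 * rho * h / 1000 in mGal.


BC = 0.04192 * rho * h / 1000
= 0.04192 * 2450 * 299 / 1000
= 30.7085 mGal

30.7085


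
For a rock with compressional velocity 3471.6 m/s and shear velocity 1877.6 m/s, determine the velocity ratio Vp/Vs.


Vp/Vs = 3471.6 / 1877.6
= 1.849

1.849


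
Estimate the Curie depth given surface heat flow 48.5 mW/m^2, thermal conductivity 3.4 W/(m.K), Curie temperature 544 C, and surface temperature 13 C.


T_Curie - T_surf = 544 - 13 = 531 C
Convert q to W/m^2: 48.5 mW/m^2 = 0.0485 W/m^2
d = 531 * 3.4 / 0.0485 = 37224.74 m

37224.74


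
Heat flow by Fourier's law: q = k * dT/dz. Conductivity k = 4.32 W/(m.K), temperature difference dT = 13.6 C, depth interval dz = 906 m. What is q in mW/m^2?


q = k * dT / dz * 1000
= 4.32 * 13.6 / 906 * 1000
= 0.064848 * 1000
= 64.8477 mW/m^2

64.8477


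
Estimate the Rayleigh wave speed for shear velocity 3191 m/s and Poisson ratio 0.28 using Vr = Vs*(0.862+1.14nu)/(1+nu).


Numerator factor = 0.862 + 1.14*0.28 = 1.1812
Denominator = 1 + 0.28 = 1.28
Vr = 3191 * 1.1812 / 1.28 = 2944.69 m/s

2944.69


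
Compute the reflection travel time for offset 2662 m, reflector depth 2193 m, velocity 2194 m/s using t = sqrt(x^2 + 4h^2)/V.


x^2 + 4h^2 = 2662^2 + 4*2193^2 = 7086244 + 19236996 = 26323240
sqrt(26323240) = 5130.6179
t = 5130.6179 / 2194 = 2.3385 s

2.3385


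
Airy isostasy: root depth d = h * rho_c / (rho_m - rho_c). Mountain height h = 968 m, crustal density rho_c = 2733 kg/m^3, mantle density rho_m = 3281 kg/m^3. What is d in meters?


rho_m - rho_c = 3281 - 2733 = 548
d = 968 * 2733 / 548
= 2645544 / 548
= 4827.64 m

4827.64


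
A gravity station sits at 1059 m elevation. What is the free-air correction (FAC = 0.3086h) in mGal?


FAC = 0.3086 * h
= 0.3086 * 1059
= 326.8074 mGal

326.8074


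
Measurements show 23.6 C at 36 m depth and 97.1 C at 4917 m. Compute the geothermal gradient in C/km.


dT = 97.1 - 23.6 = 73.5 C
dz = 4917 - 36 = 4881 m
gradient = dT/dz * 1000 = 73.5/4881 * 1000 = 15.0584 C/km

15.0584


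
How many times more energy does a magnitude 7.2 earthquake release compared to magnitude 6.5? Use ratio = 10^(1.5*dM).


M2 - M1 = 7.2 - 6.5 = 0.7
1.5 * 0.7 = 1.05
ratio = 10^1.05 = 11.22

11.22


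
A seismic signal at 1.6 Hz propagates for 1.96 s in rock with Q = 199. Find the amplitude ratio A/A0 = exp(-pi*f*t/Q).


pi*f*t/Q = pi*1.6*1.96/199 = 0.049508
A/A0 = exp(-0.049508) = 0.951698

0.951698


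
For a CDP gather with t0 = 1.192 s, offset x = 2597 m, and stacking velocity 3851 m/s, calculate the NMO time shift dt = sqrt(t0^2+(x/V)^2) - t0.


x/Vnmo = 2597/3851 = 0.67437
(x/Vnmo)^2 = 0.454775
t0^2 = 1.420864
sqrt(1.420864 + 0.454775) = 1.36954
dt = 1.36954 - 1.192 = 0.17754

0.17754


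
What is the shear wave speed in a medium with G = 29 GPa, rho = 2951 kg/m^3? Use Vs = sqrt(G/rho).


Convert G to Pa: G = 29e9 Pa
Compute G/rho = 29e9 / 2951 = 9827177.2281
Vs = sqrt(9827177.2281) = 3134.83 m/s

3134.83


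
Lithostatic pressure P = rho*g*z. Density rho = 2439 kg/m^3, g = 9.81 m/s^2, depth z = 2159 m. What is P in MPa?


P = rho * g * z / 1e6
= 2439 * 9.81 * 2159 / 1e6
= 51657507.81 / 1e6
= 51.6575 MPa

51.6575


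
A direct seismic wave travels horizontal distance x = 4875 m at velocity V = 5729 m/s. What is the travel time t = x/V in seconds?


t = x / V
= 4875 / 5729
= 0.8509 s

0.8509


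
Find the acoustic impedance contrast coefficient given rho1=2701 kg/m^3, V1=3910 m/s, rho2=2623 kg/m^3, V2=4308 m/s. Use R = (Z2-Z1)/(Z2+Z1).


Z1 = 2701 * 3910 = 10560910
Z2 = 2623 * 4308 = 11299884
R = (11299884 - 10560910) / (11299884 + 10560910) = 738974 / 21860794 = 0.0338

0.0338


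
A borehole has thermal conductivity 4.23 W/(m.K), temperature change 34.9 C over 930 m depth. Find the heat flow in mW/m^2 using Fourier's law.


q = k * dT / dz * 1000
= 4.23 * 34.9 / 930 * 1000
= 0.158739 * 1000
= 158.7387 mW/m^2

158.7387


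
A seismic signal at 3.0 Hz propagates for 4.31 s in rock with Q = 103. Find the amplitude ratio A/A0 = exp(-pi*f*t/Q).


pi*f*t/Q = pi*3.0*4.31/103 = 0.394377
A/A0 = exp(-0.394377) = 0.6741

0.6741


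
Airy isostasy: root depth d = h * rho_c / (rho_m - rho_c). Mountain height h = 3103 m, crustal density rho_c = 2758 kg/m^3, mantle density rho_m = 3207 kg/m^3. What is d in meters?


rho_m - rho_c = 3207 - 2758 = 449
d = 3103 * 2758 / 449
= 8558074 / 449
= 19060.3 m

19060.3


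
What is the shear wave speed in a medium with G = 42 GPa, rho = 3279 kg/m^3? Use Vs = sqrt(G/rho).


Convert G to Pa: G = 42e9 Pa
Compute G/rho = 42e9 / 3279 = 12808783.1656
Vs = sqrt(12808783.1656) = 3578.94 m/s

3578.94


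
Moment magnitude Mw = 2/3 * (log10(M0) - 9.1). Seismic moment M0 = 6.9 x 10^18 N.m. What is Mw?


log10(M0) = log10(6.9 x 10^18) = 18.8388
Mw = 2/3 * (18.8388 - 9.1)
= 2/3 * 9.7388
= 6.49

6.49


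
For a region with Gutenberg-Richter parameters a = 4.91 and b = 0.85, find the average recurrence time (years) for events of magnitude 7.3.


log10(N) = 4.91 - 0.85*7.3 = -1.295
N = 10^-1.295 = 0.050699
T = 1/N = 1/0.050699 = 19.7242 years

19.7242


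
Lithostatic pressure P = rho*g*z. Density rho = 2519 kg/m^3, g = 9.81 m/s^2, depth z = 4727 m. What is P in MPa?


P = rho * g * z / 1e6
= 2519 * 9.81 * 4727 / 1e6
= 116810740.53 / 1e6
= 116.8107 MPa

116.8107


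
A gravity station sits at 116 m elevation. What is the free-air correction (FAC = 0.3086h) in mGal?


FAC = 0.3086 * h
= 0.3086 * 116
= 35.7976 mGal

35.7976


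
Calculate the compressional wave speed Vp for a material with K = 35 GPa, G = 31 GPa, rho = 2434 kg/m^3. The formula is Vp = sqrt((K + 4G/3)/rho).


First compute the effective modulus:
K + 4G/3 = 35e9 + 4*31e9/3 = 76333333333.33 Pa
Then divide by density:
76333333333.33 / 2434 = 31361270.8847 Pa/(kg/m^3)
Take the square root:
Vp = sqrt(31361270.8847) = 5600.11 m/s

5600.11


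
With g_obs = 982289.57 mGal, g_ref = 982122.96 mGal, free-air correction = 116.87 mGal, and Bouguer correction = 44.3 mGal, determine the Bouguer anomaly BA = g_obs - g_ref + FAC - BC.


BA = g_obs - g_ref + FAC - BC
= 982289.57 - 982122.96 + 116.87 - 44.3
= 239.18 mGal

239.18


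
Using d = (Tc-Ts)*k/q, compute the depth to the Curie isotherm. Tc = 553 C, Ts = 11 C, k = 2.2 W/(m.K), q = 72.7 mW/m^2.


T_Curie - T_surf = 553 - 11 = 542 C
Convert q to W/m^2: 72.7 mW/m^2 = 0.0727 W/m^2
d = 542 * 2.2 / 0.0727 = 16401.65 m

16401.65


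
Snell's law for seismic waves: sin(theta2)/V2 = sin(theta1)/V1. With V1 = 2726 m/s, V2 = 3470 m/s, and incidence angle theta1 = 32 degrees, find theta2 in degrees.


sin(theta1) = sin(32 deg) = 0.529919
sin(theta2) = V2/V1 * sin(theta1) = 3470/2726 * 0.529919 = 0.674549
theta2 = arcsin(0.674549) = 42.4191 degrees

42.4191


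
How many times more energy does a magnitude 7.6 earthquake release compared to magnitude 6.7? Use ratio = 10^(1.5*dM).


M2 - M1 = 7.6 - 6.7 = 0.9
1.5 * 0.9 = 1.35
ratio = 10^1.35 = 22.39

22.39


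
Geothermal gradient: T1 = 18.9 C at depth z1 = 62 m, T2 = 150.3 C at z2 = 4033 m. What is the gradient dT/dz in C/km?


dT = 150.3 - 18.9 = 131.4 C
dz = 4033 - 62 = 3971 m
gradient = dT/dz * 1000 = 131.4/3971 * 1000 = 33.0899 C/km

33.0899


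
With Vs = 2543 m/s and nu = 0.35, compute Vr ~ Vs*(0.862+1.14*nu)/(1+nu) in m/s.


Numerator factor = 0.862 + 1.14*0.35 = 1.261
Denominator = 1 + 0.35 = 1.35
Vr = 2543 * 1.261 / 1.35 = 2375.35 m/s

2375.35


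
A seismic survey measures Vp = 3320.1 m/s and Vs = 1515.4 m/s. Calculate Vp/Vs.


Vp/Vs = 3320.1 / 1515.4
= 2.1909

2.1909


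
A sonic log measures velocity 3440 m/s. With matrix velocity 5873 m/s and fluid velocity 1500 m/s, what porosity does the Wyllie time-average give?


1/V - 1/Vm = 1/3440 - 1/5873 = 0.00012043
1/Vf - 1/Vm = 1/1500 - 1/5873 = 0.0004964
phi = 0.00012043 / 0.0004964 = 0.2426

0.2426


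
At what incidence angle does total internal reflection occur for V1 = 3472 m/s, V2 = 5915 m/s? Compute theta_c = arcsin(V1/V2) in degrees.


V1/V2 = 3472/5915 = 0.586982
theta_c = arcsin(0.586982) = 35.9432 degrees

35.9432


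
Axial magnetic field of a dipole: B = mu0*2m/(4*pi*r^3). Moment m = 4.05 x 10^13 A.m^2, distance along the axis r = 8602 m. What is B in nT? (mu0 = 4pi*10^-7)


m = 4.05 x 10^13 = 40500000000000 A.m^2
2m = 81000000000000 A.m^2
r^3 = 8602^3 = 636499863208
B = (4pi*10^-7) * 81000000000000 / (4*pi * 636499863208) * 1e9
= 101787601.976309 / 7998493177060.64 * 1e9
= 12725.8472 nT

12725.8472


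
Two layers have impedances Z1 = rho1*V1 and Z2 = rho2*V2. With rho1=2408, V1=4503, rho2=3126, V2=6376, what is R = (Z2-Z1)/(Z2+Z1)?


Z1 = 2408 * 4503 = 10843224
Z2 = 3126 * 6376 = 19931376
R = (19931376 - 10843224) / (19931376 + 10843224) = 9088152 / 30774600 = 0.2953

0.2953


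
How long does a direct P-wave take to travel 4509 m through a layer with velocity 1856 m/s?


t = x / V
= 4509 / 1856
= 2.4294 s

2.4294


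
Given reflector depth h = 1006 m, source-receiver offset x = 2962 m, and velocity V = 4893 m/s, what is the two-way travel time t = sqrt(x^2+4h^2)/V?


x^2 + 4h^2 = 2962^2 + 4*1006^2 = 8773444 + 4048144 = 12821588
sqrt(12821588) = 3580.7245
t = 3580.7245 / 4893 = 0.7318 s

0.7318


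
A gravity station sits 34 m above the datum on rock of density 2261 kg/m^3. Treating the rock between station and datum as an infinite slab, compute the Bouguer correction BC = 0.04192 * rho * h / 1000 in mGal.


BC = 0.04192 * rho * h / 1000
= 0.04192 * 2261 * 34 / 1000
= 3.2226 mGal

3.2226


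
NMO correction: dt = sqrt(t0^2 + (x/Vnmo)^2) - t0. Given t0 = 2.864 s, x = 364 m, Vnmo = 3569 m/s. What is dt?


x/Vnmo = 364/3569 = 0.101989
(x/Vnmo)^2 = 0.010402
t0^2 = 8.202496
sqrt(8.202496 + 0.010402) = 2.865815
dt = 2.865815 - 2.864 = 0.001815

0.001815


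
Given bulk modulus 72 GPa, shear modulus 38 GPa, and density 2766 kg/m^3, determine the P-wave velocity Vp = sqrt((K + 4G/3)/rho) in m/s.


First compute the effective modulus:
K + 4G/3 = 72e9 + 4*38e9/3 = 122666666666.67 Pa
Then divide by density:
122666666666.67 / 2766 = 44348035.6712 Pa/(kg/m^3)
Take the square root:
Vp = sqrt(44348035.6712) = 6659.43 m/s

6659.43


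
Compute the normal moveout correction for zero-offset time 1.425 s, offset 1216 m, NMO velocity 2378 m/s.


x/Vnmo = 1216/2378 = 0.511354
(x/Vnmo)^2 = 0.261483
t0^2 = 2.030625
sqrt(2.030625 + 0.261483) = 1.513971
dt = 1.513971 - 1.425 = 0.088971

0.088971


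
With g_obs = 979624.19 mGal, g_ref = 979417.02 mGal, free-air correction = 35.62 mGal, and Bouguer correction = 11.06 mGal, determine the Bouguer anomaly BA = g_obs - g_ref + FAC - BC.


BA = g_obs - g_ref + FAC - BC
= 979624.19 - 979417.02 + 35.62 - 11.06
= 231.73 mGal

231.73


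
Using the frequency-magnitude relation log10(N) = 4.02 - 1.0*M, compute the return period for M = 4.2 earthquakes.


log10(N) = 4.02 - 1.0*4.2 = -0.18
N = 10^-0.18 = 0.660693
T = 1/N = 1/0.660693 = 1.5136 years

1.5136


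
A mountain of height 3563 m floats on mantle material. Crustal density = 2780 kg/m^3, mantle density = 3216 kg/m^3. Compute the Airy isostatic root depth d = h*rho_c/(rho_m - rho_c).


rho_m - rho_c = 3216 - 2780 = 436
d = 3563 * 2780 / 436
= 9905140 / 436
= 22718.21 m

22718.21


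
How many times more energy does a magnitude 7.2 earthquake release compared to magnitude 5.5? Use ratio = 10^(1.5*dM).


M2 - M1 = 7.2 - 5.5 = 1.7
1.5 * 1.7 = 2.55
ratio = 10^2.55 = 354.81

354.81


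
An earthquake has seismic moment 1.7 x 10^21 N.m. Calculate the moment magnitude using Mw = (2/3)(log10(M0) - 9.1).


log10(M0) = log10(1.7 x 10^21) = 21.2304
Mw = 2/3 * (21.2304 - 9.1)
= 2/3 * 12.1304
= 8.09

8.09


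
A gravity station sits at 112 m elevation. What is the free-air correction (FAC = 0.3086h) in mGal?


FAC = 0.3086 * h
= 0.3086 * 112
= 34.5632 mGal

34.5632


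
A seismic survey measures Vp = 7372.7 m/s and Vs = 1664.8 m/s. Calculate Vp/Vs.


Vp/Vs = 7372.7 / 1664.8
= 4.4286

4.4286


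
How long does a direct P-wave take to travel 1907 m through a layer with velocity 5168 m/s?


t = x / V
= 1907 / 5168
= 0.369 s

0.369


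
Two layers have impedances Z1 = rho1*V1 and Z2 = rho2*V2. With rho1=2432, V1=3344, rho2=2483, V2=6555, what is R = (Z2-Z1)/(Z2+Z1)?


Z1 = 2432 * 3344 = 8132608
Z2 = 2483 * 6555 = 16276065
R = (16276065 - 8132608) / (16276065 + 8132608) = 8143457 / 24408673 = 0.3336

0.3336


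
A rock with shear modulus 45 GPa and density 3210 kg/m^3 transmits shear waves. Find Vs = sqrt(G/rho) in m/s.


Convert G to Pa: G = 45e9 Pa
Compute G/rho = 45e9 / 3210 = 14018691.5888
Vs = sqrt(14018691.5888) = 3744.15 m/s

3744.15


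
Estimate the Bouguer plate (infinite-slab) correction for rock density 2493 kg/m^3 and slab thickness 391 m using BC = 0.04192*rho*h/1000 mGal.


BC = 0.04192 * rho * h / 1000
= 0.04192 * 2493 * 391 / 1000
= 40.8621 mGal

40.8621


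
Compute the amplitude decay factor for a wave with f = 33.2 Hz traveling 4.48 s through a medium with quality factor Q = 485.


pi*f*t/Q = pi*33.2*4.48/485 = 0.963439
A/A0 = exp(-0.963439) = 0.381578

0.381578


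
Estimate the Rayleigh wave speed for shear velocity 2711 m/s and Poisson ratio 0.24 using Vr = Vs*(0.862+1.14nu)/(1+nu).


Numerator factor = 0.862 + 1.14*0.24 = 1.1356
Denominator = 1 + 0.24 = 1.24
Vr = 2711 * 1.1356 / 1.24 = 2482.75 m/s

2482.75


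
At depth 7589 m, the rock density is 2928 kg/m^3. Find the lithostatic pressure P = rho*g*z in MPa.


P = rho * g * z / 1e6
= 2928 * 9.81 * 7589 / 1e6
= 217984007.52 / 1e6
= 217.984 MPa

217.984


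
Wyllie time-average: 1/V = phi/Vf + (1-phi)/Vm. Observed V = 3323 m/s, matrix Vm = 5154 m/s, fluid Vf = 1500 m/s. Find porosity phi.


1/V - 1/Vm = 1/3323 - 1/5154 = 0.00010691
1/Vf - 1/Vm = 1/1500 - 1/5154 = 0.00047264
phi = 0.00010691 / 0.00047264 = 0.2262

0.2262


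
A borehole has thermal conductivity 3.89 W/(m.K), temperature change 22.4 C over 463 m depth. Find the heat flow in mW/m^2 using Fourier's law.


q = k * dT / dz * 1000
= 3.89 * 22.4 / 463 * 1000
= 0.188199 * 1000
= 188.1987 mW/m^2

188.1987


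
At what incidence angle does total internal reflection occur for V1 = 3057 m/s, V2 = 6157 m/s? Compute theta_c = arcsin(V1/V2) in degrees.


V1/V2 = 3057/6157 = 0.496508
theta_c = arcsin(0.496508) = 29.7692 degrees

29.7692


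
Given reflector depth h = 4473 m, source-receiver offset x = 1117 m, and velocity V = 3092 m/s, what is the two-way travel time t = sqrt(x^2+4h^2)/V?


x^2 + 4h^2 = 1117^2 + 4*4473^2 = 1247689 + 80030916 = 81278605
sqrt(81278605) = 9015.4648
t = 9015.4648 / 3092 = 2.9157 s

2.9157


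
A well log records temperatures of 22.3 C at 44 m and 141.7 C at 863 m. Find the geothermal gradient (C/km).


dT = 141.7 - 22.3 = 119.4 C
dz = 863 - 44 = 819 m
gradient = dT/dz * 1000 = 119.4/819 * 1000 = 145.7875 C/km

145.7875


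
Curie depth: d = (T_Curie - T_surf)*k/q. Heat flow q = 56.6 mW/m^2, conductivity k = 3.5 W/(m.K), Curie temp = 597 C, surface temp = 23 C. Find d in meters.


T_Curie - T_surf = 597 - 23 = 574 C
Convert q to W/m^2: 56.6 mW/m^2 = 0.0566 W/m^2
d = 574 * 3.5 / 0.0566 = 35494.7 m

35494.7


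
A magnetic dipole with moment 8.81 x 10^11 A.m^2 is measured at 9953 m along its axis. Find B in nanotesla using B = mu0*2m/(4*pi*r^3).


m = 8.81 x 10^11 = 881000000000 A.m^2
2m = 1762000000000 A.m^2
r^3 = 9953^3 = 985966166177
B = (4pi*10^-7) * 1762000000000 / (4*pi * 985966166177) * 1e9
= 2214194.50225 / 12390016257399.03 * 1e9
= 178.708 nT

178.708


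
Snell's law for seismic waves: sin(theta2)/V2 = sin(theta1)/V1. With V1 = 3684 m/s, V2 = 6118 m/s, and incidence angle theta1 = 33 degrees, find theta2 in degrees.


sin(theta1) = sin(33 deg) = 0.544639
sin(theta2) = V2/V1 * sin(theta1) = 6118/3684 * 0.544639 = 0.904479
theta2 = arcsin(0.904479) = 64.7532 degrees

64.7532


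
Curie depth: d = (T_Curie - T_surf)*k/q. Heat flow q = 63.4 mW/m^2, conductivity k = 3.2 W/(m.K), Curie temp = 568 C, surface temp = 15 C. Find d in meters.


T_Curie - T_surf = 568 - 15 = 553 C
Convert q to W/m^2: 63.4 mW/m^2 = 0.0634 W/m^2
d = 553 * 3.2 / 0.0634 = 27911.67 m

27911.67


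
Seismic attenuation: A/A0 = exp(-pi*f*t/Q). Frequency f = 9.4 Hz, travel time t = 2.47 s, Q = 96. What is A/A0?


pi*f*t/Q = pi*9.4*2.47/96 = 0.759807
A/A0 = exp(-0.759807) = 0.467757

0.467757


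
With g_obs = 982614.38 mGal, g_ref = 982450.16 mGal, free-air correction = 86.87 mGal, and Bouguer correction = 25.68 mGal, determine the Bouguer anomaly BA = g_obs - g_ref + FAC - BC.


BA = g_obs - g_ref + FAC - BC
= 982614.38 - 982450.16 + 86.87 - 25.68
= 225.41 mGal

225.41
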